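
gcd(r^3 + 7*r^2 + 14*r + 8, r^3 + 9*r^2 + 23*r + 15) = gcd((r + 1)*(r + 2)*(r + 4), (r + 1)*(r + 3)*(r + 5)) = r + 1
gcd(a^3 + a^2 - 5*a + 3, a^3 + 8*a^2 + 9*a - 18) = a^2 + 2*a - 3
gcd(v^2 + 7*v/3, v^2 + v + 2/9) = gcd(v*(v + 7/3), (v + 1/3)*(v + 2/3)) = 1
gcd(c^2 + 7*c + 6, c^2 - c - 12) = 1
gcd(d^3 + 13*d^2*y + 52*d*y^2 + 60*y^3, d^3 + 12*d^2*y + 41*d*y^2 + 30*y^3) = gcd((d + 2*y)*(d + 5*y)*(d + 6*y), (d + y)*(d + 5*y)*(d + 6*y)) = d^2 + 11*d*y + 30*y^2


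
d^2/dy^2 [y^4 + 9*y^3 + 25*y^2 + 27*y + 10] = 12*y^2 + 54*y + 50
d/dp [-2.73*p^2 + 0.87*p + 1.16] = 0.87 - 5.46*p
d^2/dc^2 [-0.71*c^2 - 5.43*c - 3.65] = -1.42000000000000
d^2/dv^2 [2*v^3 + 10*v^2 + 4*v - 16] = 12*v + 20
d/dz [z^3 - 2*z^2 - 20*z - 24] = 3*z^2 - 4*z - 20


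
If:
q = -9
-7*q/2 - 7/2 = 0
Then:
No Solution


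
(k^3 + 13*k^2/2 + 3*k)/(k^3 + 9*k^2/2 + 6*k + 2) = k*(k + 6)/(k^2 + 4*k + 4)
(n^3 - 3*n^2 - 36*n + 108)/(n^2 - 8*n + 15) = (n^2 - 36)/(n - 5)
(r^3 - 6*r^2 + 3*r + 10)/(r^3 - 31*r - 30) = (r^2 - 7*r + 10)/(r^2 - r - 30)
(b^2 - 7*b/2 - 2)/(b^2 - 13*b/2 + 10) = (2*b + 1)/(2*b - 5)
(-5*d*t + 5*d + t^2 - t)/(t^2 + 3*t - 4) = (-5*d + t)/(t + 4)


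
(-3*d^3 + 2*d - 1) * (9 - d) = 3*d^4 - 27*d^3 - 2*d^2 + 19*d - 9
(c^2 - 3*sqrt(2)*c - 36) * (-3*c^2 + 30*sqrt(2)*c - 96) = -3*c^4 + 39*sqrt(2)*c^3 - 168*c^2 - 792*sqrt(2)*c + 3456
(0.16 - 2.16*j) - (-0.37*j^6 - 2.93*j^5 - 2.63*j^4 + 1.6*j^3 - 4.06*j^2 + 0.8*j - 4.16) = 0.37*j^6 + 2.93*j^5 + 2.63*j^4 - 1.6*j^3 + 4.06*j^2 - 2.96*j + 4.32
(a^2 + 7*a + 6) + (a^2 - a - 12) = 2*a^2 + 6*a - 6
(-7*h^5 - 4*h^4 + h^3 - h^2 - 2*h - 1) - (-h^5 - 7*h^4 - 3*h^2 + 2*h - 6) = -6*h^5 + 3*h^4 + h^3 + 2*h^2 - 4*h + 5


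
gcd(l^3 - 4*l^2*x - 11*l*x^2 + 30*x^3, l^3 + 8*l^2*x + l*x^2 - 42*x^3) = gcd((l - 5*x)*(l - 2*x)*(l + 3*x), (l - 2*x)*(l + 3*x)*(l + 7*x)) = -l^2 - l*x + 6*x^2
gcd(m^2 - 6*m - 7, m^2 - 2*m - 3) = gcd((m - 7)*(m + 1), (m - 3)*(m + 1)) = m + 1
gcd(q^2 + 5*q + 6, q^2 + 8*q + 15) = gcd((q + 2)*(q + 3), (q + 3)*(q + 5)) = q + 3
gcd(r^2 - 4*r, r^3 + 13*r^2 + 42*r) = r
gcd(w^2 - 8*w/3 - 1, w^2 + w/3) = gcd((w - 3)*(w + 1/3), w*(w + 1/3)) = w + 1/3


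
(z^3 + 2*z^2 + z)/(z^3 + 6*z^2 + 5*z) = (z + 1)/(z + 5)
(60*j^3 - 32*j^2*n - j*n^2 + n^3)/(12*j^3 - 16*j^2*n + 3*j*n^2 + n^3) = (5*j - n)/(j - n)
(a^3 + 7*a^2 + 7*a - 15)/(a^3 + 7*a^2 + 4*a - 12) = (a^2 + 8*a + 15)/(a^2 + 8*a + 12)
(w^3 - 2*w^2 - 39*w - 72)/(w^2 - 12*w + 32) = (w^2 + 6*w + 9)/(w - 4)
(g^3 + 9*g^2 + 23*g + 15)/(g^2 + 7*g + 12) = (g^2 + 6*g + 5)/(g + 4)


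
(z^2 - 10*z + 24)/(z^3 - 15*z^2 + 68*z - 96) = (z - 6)/(z^2 - 11*z + 24)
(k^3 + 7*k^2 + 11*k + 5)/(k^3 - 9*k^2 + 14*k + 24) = (k^2 + 6*k + 5)/(k^2 - 10*k + 24)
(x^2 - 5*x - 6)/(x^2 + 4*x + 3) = (x - 6)/(x + 3)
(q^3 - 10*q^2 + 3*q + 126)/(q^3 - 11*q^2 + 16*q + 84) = (q + 3)/(q + 2)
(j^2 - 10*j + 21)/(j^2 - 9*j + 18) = (j - 7)/(j - 6)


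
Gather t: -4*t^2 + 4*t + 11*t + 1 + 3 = -4*t^2 + 15*t + 4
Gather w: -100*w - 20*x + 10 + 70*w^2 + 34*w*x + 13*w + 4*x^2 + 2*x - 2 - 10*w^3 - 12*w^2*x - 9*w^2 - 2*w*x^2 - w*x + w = -10*w^3 + w^2*(61 - 12*x) + w*(-2*x^2 + 33*x - 86) + 4*x^2 - 18*x + 8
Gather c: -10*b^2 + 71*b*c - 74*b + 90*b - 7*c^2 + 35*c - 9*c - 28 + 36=-10*b^2 + 16*b - 7*c^2 + c*(71*b + 26) + 8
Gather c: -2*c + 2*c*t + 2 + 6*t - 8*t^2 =c*(2*t - 2) - 8*t^2 + 6*t + 2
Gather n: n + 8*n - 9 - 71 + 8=9*n - 72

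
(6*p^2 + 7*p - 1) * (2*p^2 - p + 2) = 12*p^4 + 8*p^3 + 3*p^2 + 15*p - 2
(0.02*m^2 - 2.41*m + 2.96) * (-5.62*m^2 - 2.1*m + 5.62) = -0.1124*m^4 + 13.5022*m^3 - 11.4618*m^2 - 19.7602*m + 16.6352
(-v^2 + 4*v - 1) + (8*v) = -v^2 + 12*v - 1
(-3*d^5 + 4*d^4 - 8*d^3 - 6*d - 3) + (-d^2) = -3*d^5 + 4*d^4 - 8*d^3 - d^2 - 6*d - 3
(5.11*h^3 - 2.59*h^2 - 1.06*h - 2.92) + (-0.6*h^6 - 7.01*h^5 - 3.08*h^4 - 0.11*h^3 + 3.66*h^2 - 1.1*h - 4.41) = -0.6*h^6 - 7.01*h^5 - 3.08*h^4 + 5.0*h^3 + 1.07*h^2 - 2.16*h - 7.33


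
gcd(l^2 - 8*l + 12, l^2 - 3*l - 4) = 1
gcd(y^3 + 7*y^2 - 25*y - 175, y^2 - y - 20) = y - 5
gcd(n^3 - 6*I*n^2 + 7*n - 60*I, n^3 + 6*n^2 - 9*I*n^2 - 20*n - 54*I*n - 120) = n^2 - 9*I*n - 20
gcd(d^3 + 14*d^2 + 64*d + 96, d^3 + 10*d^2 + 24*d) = d^2 + 10*d + 24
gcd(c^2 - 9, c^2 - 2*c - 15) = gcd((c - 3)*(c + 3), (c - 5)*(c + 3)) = c + 3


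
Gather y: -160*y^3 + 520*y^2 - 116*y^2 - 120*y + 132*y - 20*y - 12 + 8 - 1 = -160*y^3 + 404*y^2 - 8*y - 5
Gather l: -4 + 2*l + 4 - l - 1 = l - 1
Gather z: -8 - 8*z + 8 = -8*z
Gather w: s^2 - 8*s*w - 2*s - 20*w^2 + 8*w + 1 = s^2 - 2*s - 20*w^2 + w*(8 - 8*s) + 1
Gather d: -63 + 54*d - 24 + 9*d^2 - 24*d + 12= 9*d^2 + 30*d - 75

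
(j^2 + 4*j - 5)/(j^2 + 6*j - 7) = (j + 5)/(j + 7)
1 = 1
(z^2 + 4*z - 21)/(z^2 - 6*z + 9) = (z + 7)/(z - 3)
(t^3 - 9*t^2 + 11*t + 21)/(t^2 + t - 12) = (t^2 - 6*t - 7)/(t + 4)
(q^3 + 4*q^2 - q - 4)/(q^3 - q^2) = 1 + 5/q + 4/q^2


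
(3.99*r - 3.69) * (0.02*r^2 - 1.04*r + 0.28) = 0.0798*r^3 - 4.2234*r^2 + 4.9548*r - 1.0332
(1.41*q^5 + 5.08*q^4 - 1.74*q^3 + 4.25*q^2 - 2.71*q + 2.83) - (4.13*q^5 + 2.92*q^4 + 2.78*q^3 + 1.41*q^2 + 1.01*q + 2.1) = -2.72*q^5 + 2.16*q^4 - 4.52*q^3 + 2.84*q^2 - 3.72*q + 0.73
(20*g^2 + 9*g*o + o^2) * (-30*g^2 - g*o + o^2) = -600*g^4 - 290*g^3*o - 19*g^2*o^2 + 8*g*o^3 + o^4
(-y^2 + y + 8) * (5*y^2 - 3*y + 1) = -5*y^4 + 8*y^3 + 36*y^2 - 23*y + 8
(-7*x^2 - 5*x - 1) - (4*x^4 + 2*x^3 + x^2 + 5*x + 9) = -4*x^4 - 2*x^3 - 8*x^2 - 10*x - 10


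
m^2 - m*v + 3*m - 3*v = (m + 3)*(m - v)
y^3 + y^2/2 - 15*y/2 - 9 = (y - 3)*(y + 3/2)*(y + 2)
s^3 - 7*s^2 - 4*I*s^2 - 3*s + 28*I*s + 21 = (s - 7)*(s - 3*I)*(s - I)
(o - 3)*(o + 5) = o^2 + 2*o - 15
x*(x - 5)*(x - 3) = x^3 - 8*x^2 + 15*x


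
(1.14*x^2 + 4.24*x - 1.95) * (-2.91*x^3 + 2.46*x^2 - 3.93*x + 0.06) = -3.3174*x^5 - 9.534*x^4 + 11.6247*x^3 - 21.3918*x^2 + 7.9179*x - 0.117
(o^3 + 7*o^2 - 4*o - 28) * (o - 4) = o^4 + 3*o^3 - 32*o^2 - 12*o + 112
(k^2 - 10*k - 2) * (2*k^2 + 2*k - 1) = 2*k^4 - 18*k^3 - 25*k^2 + 6*k + 2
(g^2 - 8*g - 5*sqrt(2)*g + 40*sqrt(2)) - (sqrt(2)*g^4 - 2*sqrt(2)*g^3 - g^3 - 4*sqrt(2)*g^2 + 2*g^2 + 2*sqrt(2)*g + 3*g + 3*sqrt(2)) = -sqrt(2)*g^4 + g^3 + 2*sqrt(2)*g^3 - g^2 + 4*sqrt(2)*g^2 - 11*g - 7*sqrt(2)*g + 37*sqrt(2)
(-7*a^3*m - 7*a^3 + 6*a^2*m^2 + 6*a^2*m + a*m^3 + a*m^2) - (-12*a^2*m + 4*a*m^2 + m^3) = -7*a^3*m - 7*a^3 + 6*a^2*m^2 + 18*a^2*m + a*m^3 - 3*a*m^2 - m^3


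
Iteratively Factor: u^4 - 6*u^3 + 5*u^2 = (u - 5)*(u^3 - u^2) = u*(u - 5)*(u^2 - u) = u*(u - 5)*(u - 1)*(u)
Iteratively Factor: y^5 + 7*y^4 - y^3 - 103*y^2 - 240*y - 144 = (y + 3)*(y^4 + 4*y^3 - 13*y^2 - 64*y - 48) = (y - 4)*(y + 3)*(y^3 + 8*y^2 + 19*y + 12) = (y - 4)*(y + 3)*(y + 4)*(y^2 + 4*y + 3) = (y - 4)*(y + 1)*(y + 3)*(y + 4)*(y + 3)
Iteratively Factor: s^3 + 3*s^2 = (s)*(s^2 + 3*s) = s*(s + 3)*(s)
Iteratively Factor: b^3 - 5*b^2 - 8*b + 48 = (b + 3)*(b^2 - 8*b + 16) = (b - 4)*(b + 3)*(b - 4)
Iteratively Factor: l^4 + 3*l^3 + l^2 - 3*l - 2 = (l + 2)*(l^3 + l^2 - l - 1) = (l + 1)*(l + 2)*(l^2 - 1) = (l - 1)*(l + 1)*(l + 2)*(l + 1)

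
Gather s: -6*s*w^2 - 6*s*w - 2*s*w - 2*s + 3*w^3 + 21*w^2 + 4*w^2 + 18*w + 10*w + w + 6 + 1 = s*(-6*w^2 - 8*w - 2) + 3*w^3 + 25*w^2 + 29*w + 7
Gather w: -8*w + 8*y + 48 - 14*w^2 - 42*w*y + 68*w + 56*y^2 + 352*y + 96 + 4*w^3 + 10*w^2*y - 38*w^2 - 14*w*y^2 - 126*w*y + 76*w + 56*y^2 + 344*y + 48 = 4*w^3 + w^2*(10*y - 52) + w*(-14*y^2 - 168*y + 136) + 112*y^2 + 704*y + 192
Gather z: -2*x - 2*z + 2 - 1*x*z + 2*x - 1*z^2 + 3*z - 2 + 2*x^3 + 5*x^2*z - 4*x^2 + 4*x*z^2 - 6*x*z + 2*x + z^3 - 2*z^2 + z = 2*x^3 - 4*x^2 + 2*x + z^3 + z^2*(4*x - 3) + z*(5*x^2 - 7*x + 2)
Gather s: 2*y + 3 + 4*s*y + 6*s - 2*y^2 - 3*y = s*(4*y + 6) - 2*y^2 - y + 3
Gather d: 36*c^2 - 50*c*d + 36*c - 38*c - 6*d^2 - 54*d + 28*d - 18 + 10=36*c^2 - 2*c - 6*d^2 + d*(-50*c - 26) - 8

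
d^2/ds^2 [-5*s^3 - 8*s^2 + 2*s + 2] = -30*s - 16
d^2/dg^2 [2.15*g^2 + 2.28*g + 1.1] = 4.30000000000000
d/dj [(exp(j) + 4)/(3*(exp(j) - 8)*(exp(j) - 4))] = (-exp(2*j) - 8*exp(j) + 80)*exp(j)/(3*(exp(4*j) - 24*exp(3*j) + 208*exp(2*j) - 768*exp(j) + 1024))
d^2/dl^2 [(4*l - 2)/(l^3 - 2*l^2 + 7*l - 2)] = 4*((2*l - 1)*(3*l^2 - 4*l + 7)^2 + (-6*l^2 + 8*l - (2*l - 1)*(3*l - 2) - 14)*(l^3 - 2*l^2 + 7*l - 2))/(l^3 - 2*l^2 + 7*l - 2)^3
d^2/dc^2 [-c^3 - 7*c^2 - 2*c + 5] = -6*c - 14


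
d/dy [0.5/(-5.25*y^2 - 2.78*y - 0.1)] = (5.25*y + 1.39)/(5.25*y^2 + 2.78*y + 0.1)^2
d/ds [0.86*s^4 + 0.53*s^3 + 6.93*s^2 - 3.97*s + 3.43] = 3.44*s^3 + 1.59*s^2 + 13.86*s - 3.97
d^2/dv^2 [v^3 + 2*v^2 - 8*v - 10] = 6*v + 4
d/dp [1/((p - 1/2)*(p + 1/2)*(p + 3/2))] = 16*(-12*p^2 - 12*p + 1)/(64*p^6 + 192*p^5 + 112*p^4 - 96*p^3 - 68*p^2 + 12*p + 9)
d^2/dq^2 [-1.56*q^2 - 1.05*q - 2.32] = -3.12000000000000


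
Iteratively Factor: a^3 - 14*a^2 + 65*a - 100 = (a - 5)*(a^2 - 9*a + 20) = (a - 5)*(a - 4)*(a - 5)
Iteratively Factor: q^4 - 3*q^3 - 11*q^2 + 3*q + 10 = (q + 2)*(q^3 - 5*q^2 - q + 5) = (q + 1)*(q + 2)*(q^2 - 6*q + 5) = (q - 5)*(q + 1)*(q + 2)*(q - 1)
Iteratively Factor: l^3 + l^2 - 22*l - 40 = (l + 2)*(l^2 - l - 20) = (l + 2)*(l + 4)*(l - 5)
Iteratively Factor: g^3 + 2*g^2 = (g + 2)*(g^2) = g*(g + 2)*(g)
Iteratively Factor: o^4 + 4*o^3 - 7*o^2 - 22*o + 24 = (o + 3)*(o^3 + o^2 - 10*o + 8) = (o - 2)*(o + 3)*(o^2 + 3*o - 4) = (o - 2)*(o - 1)*(o + 3)*(o + 4)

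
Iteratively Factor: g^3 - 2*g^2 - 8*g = (g)*(g^2 - 2*g - 8) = g*(g - 4)*(g + 2)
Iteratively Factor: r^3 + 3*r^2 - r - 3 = (r - 1)*(r^2 + 4*r + 3) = (r - 1)*(r + 1)*(r + 3)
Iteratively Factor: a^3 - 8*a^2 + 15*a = (a - 5)*(a^2 - 3*a) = (a - 5)*(a - 3)*(a)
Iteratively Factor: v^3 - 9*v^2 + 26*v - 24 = (v - 4)*(v^2 - 5*v + 6) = (v - 4)*(v - 2)*(v - 3)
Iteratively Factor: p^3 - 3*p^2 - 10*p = (p - 5)*(p^2 + 2*p) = (p - 5)*(p + 2)*(p)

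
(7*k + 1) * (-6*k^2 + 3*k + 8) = -42*k^3 + 15*k^2 + 59*k + 8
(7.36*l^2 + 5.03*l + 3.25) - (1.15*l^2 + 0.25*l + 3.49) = 6.21*l^2 + 4.78*l - 0.24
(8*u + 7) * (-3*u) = -24*u^2 - 21*u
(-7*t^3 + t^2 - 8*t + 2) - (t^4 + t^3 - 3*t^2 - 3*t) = -t^4 - 8*t^3 + 4*t^2 - 5*t + 2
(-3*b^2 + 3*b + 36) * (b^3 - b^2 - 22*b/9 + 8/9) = -3*b^5 + 6*b^4 + 121*b^3/3 - 46*b^2 - 256*b/3 + 32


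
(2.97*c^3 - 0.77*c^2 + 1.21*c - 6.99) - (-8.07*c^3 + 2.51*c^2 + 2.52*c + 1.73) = 11.04*c^3 - 3.28*c^2 - 1.31*c - 8.72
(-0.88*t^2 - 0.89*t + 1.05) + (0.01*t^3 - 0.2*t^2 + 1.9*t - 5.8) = 0.01*t^3 - 1.08*t^2 + 1.01*t - 4.75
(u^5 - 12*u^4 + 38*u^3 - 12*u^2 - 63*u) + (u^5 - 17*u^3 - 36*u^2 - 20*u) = 2*u^5 - 12*u^4 + 21*u^3 - 48*u^2 - 83*u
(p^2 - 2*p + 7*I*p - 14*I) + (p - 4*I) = p^2 - p + 7*I*p - 18*I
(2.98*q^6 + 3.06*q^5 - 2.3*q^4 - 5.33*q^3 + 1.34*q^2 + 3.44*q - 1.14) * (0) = 0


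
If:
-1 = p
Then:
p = -1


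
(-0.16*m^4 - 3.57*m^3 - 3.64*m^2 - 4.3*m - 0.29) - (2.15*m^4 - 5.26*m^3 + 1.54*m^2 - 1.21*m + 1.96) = -2.31*m^4 + 1.69*m^3 - 5.18*m^2 - 3.09*m - 2.25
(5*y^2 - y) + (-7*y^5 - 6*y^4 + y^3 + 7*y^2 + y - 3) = -7*y^5 - 6*y^4 + y^3 + 12*y^2 - 3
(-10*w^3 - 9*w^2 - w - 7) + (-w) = -10*w^3 - 9*w^2 - 2*w - 7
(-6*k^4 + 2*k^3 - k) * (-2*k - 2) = 12*k^5 + 8*k^4 - 4*k^3 + 2*k^2 + 2*k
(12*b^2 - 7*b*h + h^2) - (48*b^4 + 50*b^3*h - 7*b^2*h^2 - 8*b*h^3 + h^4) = -48*b^4 - 50*b^3*h + 7*b^2*h^2 + 12*b^2 + 8*b*h^3 - 7*b*h - h^4 + h^2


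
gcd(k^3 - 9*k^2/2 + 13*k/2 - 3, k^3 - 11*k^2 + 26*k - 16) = k^2 - 3*k + 2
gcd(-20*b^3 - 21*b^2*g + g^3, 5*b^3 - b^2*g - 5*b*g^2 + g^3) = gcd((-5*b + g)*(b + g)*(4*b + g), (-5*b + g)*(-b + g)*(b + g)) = 5*b^2 + 4*b*g - g^2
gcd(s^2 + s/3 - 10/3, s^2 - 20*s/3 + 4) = 1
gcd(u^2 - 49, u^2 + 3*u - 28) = u + 7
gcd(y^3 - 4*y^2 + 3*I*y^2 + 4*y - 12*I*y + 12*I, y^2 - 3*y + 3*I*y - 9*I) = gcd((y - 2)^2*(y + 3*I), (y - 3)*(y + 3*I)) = y + 3*I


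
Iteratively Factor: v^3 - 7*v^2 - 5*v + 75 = (v - 5)*(v^2 - 2*v - 15) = (v - 5)^2*(v + 3)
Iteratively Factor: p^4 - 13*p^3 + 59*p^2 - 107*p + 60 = (p - 4)*(p^3 - 9*p^2 + 23*p - 15) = (p - 5)*(p - 4)*(p^2 - 4*p + 3) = (p - 5)*(p - 4)*(p - 1)*(p - 3)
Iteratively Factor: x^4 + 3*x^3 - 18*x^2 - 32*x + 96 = (x + 4)*(x^3 - x^2 - 14*x + 24) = (x + 4)^2*(x^2 - 5*x + 6) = (x - 3)*(x + 4)^2*(x - 2)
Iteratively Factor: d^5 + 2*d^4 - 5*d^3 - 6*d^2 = (d + 3)*(d^4 - d^3 - 2*d^2) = d*(d + 3)*(d^3 - d^2 - 2*d) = d*(d - 2)*(d + 3)*(d^2 + d) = d^2*(d - 2)*(d + 3)*(d + 1)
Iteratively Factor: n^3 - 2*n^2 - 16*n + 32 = (n + 4)*(n^2 - 6*n + 8) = (n - 4)*(n + 4)*(n - 2)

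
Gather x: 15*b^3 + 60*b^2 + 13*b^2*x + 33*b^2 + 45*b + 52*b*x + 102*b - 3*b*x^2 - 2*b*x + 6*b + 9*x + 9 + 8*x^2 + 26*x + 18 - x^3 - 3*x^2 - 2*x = 15*b^3 + 93*b^2 + 153*b - x^3 + x^2*(5 - 3*b) + x*(13*b^2 + 50*b + 33) + 27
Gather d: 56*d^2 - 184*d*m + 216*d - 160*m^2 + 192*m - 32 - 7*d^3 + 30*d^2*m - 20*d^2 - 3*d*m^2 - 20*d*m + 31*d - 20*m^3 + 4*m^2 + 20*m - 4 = -7*d^3 + d^2*(30*m + 36) + d*(-3*m^2 - 204*m + 247) - 20*m^3 - 156*m^2 + 212*m - 36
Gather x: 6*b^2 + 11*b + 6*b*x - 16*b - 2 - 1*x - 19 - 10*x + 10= 6*b^2 - 5*b + x*(6*b - 11) - 11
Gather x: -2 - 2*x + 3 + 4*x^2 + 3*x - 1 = 4*x^2 + x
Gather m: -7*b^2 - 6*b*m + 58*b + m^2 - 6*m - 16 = -7*b^2 + 58*b + m^2 + m*(-6*b - 6) - 16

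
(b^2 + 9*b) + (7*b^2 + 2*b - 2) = 8*b^2 + 11*b - 2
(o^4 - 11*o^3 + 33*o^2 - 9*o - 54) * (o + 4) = o^5 - 7*o^4 - 11*o^3 + 123*o^2 - 90*o - 216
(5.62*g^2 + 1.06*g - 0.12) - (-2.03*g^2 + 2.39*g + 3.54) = 7.65*g^2 - 1.33*g - 3.66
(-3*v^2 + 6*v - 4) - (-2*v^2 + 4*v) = -v^2 + 2*v - 4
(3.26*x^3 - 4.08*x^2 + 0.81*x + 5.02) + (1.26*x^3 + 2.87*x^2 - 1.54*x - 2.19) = 4.52*x^3 - 1.21*x^2 - 0.73*x + 2.83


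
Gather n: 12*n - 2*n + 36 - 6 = 10*n + 30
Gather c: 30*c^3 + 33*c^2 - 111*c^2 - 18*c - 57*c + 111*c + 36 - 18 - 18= 30*c^3 - 78*c^2 + 36*c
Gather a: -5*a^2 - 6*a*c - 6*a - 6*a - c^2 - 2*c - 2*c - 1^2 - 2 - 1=-5*a^2 + a*(-6*c - 12) - c^2 - 4*c - 4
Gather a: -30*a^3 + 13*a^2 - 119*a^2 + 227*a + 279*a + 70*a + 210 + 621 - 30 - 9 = -30*a^3 - 106*a^2 + 576*a + 792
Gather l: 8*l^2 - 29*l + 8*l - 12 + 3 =8*l^2 - 21*l - 9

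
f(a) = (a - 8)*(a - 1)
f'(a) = 2*a - 9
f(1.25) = -1.69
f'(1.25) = -6.50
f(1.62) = -3.96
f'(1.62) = -5.76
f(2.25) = -7.19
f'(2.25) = -4.50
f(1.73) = -4.58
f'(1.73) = -5.54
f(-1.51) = 23.87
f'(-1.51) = -12.02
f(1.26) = -1.75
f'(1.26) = -6.48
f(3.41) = -11.06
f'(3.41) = -2.18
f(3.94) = -11.94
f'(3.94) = -1.12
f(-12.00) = 260.00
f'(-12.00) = -33.00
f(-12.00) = 260.00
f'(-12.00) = -33.00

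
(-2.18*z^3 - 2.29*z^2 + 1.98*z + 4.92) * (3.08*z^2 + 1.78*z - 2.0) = -6.7144*z^5 - 10.9336*z^4 + 6.3822*z^3 + 23.258*z^2 + 4.7976*z - 9.84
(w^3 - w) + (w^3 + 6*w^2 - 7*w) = 2*w^3 + 6*w^2 - 8*w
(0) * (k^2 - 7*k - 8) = 0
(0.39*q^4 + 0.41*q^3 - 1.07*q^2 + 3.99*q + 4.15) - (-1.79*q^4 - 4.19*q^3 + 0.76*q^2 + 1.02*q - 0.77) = 2.18*q^4 + 4.6*q^3 - 1.83*q^2 + 2.97*q + 4.92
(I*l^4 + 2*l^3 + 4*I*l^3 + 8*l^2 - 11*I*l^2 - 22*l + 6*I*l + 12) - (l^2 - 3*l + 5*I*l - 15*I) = I*l^4 + 2*l^3 + 4*I*l^3 + 7*l^2 - 11*I*l^2 - 19*l + I*l + 12 + 15*I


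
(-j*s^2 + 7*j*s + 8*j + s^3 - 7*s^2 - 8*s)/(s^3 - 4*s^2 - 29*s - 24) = (-j + s)/(s + 3)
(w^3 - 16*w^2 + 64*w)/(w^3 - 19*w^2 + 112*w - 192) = w/(w - 3)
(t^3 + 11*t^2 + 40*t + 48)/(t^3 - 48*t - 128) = (t + 3)/(t - 8)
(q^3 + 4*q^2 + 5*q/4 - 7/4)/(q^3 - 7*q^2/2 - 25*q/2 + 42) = (2*q^2 + q - 1)/(2*(q^2 - 7*q + 12))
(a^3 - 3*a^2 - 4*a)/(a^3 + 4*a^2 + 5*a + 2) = a*(a - 4)/(a^2 + 3*a + 2)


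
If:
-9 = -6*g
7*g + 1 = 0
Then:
No Solution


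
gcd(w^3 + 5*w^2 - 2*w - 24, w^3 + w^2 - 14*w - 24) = w + 3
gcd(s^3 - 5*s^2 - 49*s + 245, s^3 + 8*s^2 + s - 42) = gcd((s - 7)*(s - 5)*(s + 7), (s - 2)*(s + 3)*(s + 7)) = s + 7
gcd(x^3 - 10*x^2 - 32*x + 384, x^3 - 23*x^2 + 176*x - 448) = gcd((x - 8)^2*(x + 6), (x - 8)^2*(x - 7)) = x^2 - 16*x + 64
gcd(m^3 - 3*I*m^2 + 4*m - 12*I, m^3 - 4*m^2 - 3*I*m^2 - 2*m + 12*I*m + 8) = m - 2*I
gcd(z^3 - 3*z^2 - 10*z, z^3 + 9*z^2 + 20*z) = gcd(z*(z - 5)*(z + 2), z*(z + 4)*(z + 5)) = z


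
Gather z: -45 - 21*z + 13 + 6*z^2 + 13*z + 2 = 6*z^2 - 8*z - 30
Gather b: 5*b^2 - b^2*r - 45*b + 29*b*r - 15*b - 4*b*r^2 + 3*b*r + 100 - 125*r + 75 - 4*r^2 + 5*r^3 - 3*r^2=b^2*(5 - r) + b*(-4*r^2 + 32*r - 60) + 5*r^3 - 7*r^2 - 125*r + 175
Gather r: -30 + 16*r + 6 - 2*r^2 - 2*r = -2*r^2 + 14*r - 24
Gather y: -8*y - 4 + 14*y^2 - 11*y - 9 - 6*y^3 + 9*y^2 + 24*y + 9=-6*y^3 + 23*y^2 + 5*y - 4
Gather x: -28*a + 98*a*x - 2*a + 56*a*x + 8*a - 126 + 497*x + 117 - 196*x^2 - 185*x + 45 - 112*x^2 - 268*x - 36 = -22*a - 308*x^2 + x*(154*a + 44)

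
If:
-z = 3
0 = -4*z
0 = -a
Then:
No Solution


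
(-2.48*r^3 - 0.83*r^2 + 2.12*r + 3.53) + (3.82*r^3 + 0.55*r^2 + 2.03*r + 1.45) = 1.34*r^3 - 0.28*r^2 + 4.15*r + 4.98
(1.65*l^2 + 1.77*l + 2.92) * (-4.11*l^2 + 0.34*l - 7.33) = -6.7815*l^4 - 6.7137*l^3 - 23.4939*l^2 - 11.9813*l - 21.4036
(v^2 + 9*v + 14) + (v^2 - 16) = 2*v^2 + 9*v - 2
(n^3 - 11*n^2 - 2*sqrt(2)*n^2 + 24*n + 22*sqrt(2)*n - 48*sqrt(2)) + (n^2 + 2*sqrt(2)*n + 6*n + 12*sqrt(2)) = n^3 - 10*n^2 - 2*sqrt(2)*n^2 + 30*n + 24*sqrt(2)*n - 36*sqrt(2)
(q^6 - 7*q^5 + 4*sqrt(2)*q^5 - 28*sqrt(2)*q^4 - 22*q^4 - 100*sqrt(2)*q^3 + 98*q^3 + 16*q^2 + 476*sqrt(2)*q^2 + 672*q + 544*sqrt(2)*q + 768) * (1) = q^6 - 7*q^5 + 4*sqrt(2)*q^5 - 28*sqrt(2)*q^4 - 22*q^4 - 100*sqrt(2)*q^3 + 98*q^3 + 16*q^2 + 476*sqrt(2)*q^2 + 672*q + 544*sqrt(2)*q + 768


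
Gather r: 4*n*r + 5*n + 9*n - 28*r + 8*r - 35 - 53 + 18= 14*n + r*(4*n - 20) - 70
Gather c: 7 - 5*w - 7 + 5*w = 0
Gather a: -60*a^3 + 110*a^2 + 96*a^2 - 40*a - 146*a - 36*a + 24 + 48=-60*a^3 + 206*a^2 - 222*a + 72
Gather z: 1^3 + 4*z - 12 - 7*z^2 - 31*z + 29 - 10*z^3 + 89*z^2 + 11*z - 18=-10*z^3 + 82*z^2 - 16*z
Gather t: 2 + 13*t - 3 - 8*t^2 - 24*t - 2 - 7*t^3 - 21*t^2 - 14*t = -7*t^3 - 29*t^2 - 25*t - 3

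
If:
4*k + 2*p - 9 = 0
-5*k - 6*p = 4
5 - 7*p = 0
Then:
No Solution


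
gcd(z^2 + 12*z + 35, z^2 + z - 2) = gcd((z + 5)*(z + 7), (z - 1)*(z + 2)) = 1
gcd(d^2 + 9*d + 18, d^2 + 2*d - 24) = d + 6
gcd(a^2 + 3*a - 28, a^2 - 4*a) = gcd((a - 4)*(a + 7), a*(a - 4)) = a - 4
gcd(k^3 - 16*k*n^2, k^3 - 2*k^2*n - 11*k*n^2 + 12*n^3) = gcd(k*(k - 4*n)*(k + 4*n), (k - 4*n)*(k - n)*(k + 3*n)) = k - 4*n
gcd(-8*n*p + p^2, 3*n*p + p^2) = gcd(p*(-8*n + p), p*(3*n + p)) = p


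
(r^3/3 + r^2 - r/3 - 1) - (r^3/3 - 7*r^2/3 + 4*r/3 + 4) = 10*r^2/3 - 5*r/3 - 5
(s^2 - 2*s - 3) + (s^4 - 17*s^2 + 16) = s^4 - 16*s^2 - 2*s + 13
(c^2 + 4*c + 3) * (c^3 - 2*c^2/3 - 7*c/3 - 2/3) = c^5 + 10*c^4/3 - 2*c^3 - 12*c^2 - 29*c/3 - 2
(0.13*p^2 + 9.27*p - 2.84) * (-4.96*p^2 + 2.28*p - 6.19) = -0.6448*p^4 - 45.6828*p^3 + 34.4173*p^2 - 63.8565*p + 17.5796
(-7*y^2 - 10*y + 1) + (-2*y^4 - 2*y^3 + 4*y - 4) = -2*y^4 - 2*y^3 - 7*y^2 - 6*y - 3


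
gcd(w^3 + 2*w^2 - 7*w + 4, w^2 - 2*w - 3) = 1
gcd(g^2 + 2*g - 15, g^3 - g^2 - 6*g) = g - 3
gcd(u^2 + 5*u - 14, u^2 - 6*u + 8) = u - 2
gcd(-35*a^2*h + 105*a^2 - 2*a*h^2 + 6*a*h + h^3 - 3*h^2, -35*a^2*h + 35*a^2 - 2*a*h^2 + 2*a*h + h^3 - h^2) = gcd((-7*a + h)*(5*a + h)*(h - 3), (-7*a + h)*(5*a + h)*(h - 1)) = 35*a^2 + 2*a*h - h^2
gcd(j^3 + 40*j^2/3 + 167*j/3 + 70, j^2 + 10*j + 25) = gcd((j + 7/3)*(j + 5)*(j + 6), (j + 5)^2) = j + 5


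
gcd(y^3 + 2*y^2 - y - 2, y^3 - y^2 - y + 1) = y^2 - 1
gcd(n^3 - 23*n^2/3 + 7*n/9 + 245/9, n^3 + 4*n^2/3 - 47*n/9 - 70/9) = n^2 - 2*n/3 - 35/9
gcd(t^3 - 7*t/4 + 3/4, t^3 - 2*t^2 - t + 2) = t - 1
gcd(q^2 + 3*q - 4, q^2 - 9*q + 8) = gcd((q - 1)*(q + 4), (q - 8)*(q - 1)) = q - 1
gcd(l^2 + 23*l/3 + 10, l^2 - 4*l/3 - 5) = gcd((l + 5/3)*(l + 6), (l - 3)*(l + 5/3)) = l + 5/3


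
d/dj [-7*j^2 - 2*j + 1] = -14*j - 2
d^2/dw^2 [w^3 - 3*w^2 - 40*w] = 6*w - 6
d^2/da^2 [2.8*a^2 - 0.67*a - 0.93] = 5.60000000000000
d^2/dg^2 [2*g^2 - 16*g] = 4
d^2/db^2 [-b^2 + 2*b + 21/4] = -2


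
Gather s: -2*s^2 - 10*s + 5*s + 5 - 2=-2*s^2 - 5*s + 3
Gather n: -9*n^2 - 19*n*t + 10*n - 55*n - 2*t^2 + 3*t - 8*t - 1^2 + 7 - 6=-9*n^2 + n*(-19*t - 45) - 2*t^2 - 5*t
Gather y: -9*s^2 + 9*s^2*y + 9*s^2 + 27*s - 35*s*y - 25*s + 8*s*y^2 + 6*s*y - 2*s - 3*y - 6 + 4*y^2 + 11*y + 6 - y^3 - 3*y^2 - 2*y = -y^3 + y^2*(8*s + 1) + y*(9*s^2 - 29*s + 6)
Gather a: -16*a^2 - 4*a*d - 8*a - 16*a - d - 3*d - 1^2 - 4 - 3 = -16*a^2 + a*(-4*d - 24) - 4*d - 8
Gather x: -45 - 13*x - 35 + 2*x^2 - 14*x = 2*x^2 - 27*x - 80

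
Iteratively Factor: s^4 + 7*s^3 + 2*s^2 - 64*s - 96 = (s + 2)*(s^3 + 5*s^2 - 8*s - 48) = (s - 3)*(s + 2)*(s^2 + 8*s + 16) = (s - 3)*(s + 2)*(s + 4)*(s + 4)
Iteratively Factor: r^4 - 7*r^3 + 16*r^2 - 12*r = (r - 3)*(r^3 - 4*r^2 + 4*r) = (r - 3)*(r - 2)*(r^2 - 2*r) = (r - 3)*(r - 2)^2*(r)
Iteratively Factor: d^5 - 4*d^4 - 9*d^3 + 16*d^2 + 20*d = (d)*(d^4 - 4*d^3 - 9*d^2 + 16*d + 20) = d*(d + 2)*(d^3 - 6*d^2 + 3*d + 10) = d*(d - 2)*(d + 2)*(d^2 - 4*d - 5) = d*(d - 5)*(d - 2)*(d + 2)*(d + 1)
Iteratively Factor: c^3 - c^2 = (c - 1)*(c^2) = c*(c - 1)*(c)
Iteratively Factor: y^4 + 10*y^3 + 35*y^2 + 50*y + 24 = (y + 2)*(y^3 + 8*y^2 + 19*y + 12) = (y + 1)*(y + 2)*(y^2 + 7*y + 12) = (y + 1)*(y + 2)*(y + 3)*(y + 4)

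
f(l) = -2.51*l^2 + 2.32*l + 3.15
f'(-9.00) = 47.50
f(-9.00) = -221.04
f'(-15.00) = 77.62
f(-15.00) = -596.40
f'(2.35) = -9.48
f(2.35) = -5.26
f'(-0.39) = 4.28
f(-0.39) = 1.86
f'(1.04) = -2.90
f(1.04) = 2.85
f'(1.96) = -7.52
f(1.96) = -1.95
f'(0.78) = -1.60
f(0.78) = 3.43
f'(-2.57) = 15.22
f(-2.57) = -19.39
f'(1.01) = -2.75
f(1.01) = 2.93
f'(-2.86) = 16.68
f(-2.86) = -24.02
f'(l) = 2.32 - 5.02*l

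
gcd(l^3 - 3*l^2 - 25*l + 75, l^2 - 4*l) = 1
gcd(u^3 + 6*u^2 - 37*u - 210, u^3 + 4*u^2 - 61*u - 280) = u^2 + 12*u + 35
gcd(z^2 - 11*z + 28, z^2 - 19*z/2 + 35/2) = z - 7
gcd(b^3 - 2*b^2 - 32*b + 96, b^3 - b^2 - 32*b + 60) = b + 6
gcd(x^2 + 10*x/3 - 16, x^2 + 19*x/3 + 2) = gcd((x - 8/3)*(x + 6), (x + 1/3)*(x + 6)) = x + 6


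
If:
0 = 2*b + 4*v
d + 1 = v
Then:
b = -2*v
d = v - 1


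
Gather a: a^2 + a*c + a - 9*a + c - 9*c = a^2 + a*(c - 8) - 8*c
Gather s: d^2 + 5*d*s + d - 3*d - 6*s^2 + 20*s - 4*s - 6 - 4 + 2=d^2 - 2*d - 6*s^2 + s*(5*d + 16) - 8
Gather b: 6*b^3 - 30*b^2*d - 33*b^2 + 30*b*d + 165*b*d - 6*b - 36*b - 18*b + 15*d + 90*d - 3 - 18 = 6*b^3 + b^2*(-30*d - 33) + b*(195*d - 60) + 105*d - 21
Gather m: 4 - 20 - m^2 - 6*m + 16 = -m^2 - 6*m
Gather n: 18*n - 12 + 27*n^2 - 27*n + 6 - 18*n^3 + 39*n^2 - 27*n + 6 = -18*n^3 + 66*n^2 - 36*n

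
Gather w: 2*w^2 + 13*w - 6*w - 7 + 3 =2*w^2 + 7*w - 4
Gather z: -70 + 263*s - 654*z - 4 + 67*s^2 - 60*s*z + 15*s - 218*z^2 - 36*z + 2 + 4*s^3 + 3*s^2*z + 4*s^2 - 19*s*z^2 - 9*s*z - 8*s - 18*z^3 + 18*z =4*s^3 + 71*s^2 + 270*s - 18*z^3 + z^2*(-19*s - 218) + z*(3*s^2 - 69*s - 672) - 72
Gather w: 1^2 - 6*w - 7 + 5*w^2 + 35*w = 5*w^2 + 29*w - 6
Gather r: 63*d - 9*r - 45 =63*d - 9*r - 45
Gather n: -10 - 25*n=-25*n - 10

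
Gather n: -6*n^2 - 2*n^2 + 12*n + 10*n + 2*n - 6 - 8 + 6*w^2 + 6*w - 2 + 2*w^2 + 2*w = -8*n^2 + 24*n + 8*w^2 + 8*w - 16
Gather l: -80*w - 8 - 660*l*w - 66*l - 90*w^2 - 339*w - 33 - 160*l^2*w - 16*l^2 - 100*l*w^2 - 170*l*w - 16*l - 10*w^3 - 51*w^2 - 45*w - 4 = l^2*(-160*w - 16) + l*(-100*w^2 - 830*w - 82) - 10*w^3 - 141*w^2 - 464*w - 45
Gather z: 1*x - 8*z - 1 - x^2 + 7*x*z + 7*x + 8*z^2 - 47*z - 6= -x^2 + 8*x + 8*z^2 + z*(7*x - 55) - 7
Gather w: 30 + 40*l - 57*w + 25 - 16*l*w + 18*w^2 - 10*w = 40*l + 18*w^2 + w*(-16*l - 67) + 55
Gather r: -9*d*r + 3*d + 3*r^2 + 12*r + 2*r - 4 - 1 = 3*d + 3*r^2 + r*(14 - 9*d) - 5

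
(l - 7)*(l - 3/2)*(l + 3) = l^3 - 11*l^2/2 - 15*l + 63/2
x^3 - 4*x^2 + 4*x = x*(x - 2)^2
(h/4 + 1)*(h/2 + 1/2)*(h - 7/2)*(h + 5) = h^4/8 + 13*h^3/16 - 3*h^2/4 - 163*h/16 - 35/4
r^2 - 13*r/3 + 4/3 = (r - 4)*(r - 1/3)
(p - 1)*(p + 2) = p^2 + p - 2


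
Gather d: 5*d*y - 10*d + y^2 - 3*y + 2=d*(5*y - 10) + y^2 - 3*y + 2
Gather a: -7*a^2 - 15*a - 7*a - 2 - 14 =-7*a^2 - 22*a - 16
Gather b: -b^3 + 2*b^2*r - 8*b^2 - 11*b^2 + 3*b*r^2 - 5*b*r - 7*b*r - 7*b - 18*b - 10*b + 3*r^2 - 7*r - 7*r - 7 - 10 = -b^3 + b^2*(2*r - 19) + b*(3*r^2 - 12*r - 35) + 3*r^2 - 14*r - 17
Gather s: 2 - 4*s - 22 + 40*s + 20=36*s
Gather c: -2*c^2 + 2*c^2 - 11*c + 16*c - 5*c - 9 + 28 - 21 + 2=0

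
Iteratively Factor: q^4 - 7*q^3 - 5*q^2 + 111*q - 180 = (q + 4)*(q^3 - 11*q^2 + 39*q - 45) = (q - 5)*(q + 4)*(q^2 - 6*q + 9) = (q - 5)*(q - 3)*(q + 4)*(q - 3)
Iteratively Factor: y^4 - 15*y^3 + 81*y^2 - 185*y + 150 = (y - 3)*(y^3 - 12*y^2 + 45*y - 50) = (y - 5)*(y - 3)*(y^2 - 7*y + 10) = (y - 5)^2*(y - 3)*(y - 2)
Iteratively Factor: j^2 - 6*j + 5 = (j - 5)*(j - 1)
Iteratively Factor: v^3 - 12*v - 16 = (v - 4)*(v^2 + 4*v + 4) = (v - 4)*(v + 2)*(v + 2)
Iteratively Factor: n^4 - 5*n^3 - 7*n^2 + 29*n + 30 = (n + 2)*(n^3 - 7*n^2 + 7*n + 15) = (n + 1)*(n + 2)*(n^2 - 8*n + 15) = (n - 3)*(n + 1)*(n + 2)*(n - 5)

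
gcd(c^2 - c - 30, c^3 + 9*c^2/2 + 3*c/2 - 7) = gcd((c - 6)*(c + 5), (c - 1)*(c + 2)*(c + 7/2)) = 1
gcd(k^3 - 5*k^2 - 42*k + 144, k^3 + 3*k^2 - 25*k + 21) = k - 3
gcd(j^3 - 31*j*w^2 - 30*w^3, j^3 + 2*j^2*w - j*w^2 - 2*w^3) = j + w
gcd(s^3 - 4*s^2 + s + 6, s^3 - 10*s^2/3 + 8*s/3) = s - 2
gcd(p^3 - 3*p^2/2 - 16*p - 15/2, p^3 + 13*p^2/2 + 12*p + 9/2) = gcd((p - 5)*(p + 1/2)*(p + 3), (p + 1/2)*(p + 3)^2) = p^2 + 7*p/2 + 3/2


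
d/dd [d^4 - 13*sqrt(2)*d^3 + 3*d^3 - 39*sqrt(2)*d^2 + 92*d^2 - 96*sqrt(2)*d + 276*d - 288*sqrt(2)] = 4*d^3 - 39*sqrt(2)*d^2 + 9*d^2 - 78*sqrt(2)*d + 184*d - 96*sqrt(2) + 276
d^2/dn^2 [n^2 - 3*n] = 2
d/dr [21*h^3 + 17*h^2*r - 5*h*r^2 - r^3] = 17*h^2 - 10*h*r - 3*r^2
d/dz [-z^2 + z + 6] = 1 - 2*z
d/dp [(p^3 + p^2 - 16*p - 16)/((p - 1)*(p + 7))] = (p^4 + 12*p^3 + p^2 + 18*p + 208)/(p^4 + 12*p^3 + 22*p^2 - 84*p + 49)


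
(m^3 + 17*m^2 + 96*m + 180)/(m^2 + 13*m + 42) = (m^2 + 11*m + 30)/(m + 7)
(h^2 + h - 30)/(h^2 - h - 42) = (h - 5)/(h - 7)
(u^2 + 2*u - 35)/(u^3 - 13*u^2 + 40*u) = (u + 7)/(u*(u - 8))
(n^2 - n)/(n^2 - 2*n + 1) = n/(n - 1)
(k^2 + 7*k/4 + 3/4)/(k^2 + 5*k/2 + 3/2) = (4*k + 3)/(2*(2*k + 3))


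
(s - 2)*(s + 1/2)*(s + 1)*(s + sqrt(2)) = s^4 - s^3/2 + sqrt(2)*s^3 - 5*s^2/2 - sqrt(2)*s^2/2 - 5*sqrt(2)*s/2 - s - sqrt(2)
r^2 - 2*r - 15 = (r - 5)*(r + 3)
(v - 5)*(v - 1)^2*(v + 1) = v^4 - 6*v^3 + 4*v^2 + 6*v - 5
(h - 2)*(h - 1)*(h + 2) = h^3 - h^2 - 4*h + 4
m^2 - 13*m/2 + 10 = (m - 4)*(m - 5/2)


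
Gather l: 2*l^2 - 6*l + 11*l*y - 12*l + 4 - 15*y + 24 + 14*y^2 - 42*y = 2*l^2 + l*(11*y - 18) + 14*y^2 - 57*y + 28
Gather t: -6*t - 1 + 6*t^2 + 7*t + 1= 6*t^2 + t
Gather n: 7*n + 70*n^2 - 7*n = 70*n^2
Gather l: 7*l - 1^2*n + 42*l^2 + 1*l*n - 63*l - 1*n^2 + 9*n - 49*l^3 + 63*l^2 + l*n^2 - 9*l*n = -49*l^3 + 105*l^2 + l*(n^2 - 8*n - 56) - n^2 + 8*n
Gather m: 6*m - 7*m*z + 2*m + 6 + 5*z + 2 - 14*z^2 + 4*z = m*(8 - 7*z) - 14*z^2 + 9*z + 8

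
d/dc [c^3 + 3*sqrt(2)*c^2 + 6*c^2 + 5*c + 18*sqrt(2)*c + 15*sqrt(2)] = 3*c^2 + 6*sqrt(2)*c + 12*c + 5 + 18*sqrt(2)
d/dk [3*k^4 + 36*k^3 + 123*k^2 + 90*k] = 12*k^3 + 108*k^2 + 246*k + 90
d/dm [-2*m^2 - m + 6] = -4*m - 1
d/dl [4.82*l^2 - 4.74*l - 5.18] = 9.64*l - 4.74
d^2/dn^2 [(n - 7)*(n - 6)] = 2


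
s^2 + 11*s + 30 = (s + 5)*(s + 6)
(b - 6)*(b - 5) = b^2 - 11*b + 30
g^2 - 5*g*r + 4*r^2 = (g - 4*r)*(g - r)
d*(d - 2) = d^2 - 2*d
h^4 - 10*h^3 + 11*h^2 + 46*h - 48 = (h - 8)*(h - 3)*(h - 1)*(h + 2)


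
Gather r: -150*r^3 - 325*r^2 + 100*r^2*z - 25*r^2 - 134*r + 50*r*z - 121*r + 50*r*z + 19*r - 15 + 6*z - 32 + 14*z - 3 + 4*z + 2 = -150*r^3 + r^2*(100*z - 350) + r*(100*z - 236) + 24*z - 48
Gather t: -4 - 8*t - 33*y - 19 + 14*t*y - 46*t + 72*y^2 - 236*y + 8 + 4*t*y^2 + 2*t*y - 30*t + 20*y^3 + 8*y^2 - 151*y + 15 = t*(4*y^2 + 16*y - 84) + 20*y^3 + 80*y^2 - 420*y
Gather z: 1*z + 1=z + 1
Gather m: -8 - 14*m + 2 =-14*m - 6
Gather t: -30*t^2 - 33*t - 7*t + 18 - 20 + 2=-30*t^2 - 40*t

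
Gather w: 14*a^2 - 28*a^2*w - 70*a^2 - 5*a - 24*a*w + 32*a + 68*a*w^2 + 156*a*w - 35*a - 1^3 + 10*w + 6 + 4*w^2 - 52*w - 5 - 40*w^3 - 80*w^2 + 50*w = -56*a^2 - 8*a - 40*w^3 + w^2*(68*a - 76) + w*(-28*a^2 + 132*a + 8)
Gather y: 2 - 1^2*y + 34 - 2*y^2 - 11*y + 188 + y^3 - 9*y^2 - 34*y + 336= y^3 - 11*y^2 - 46*y + 560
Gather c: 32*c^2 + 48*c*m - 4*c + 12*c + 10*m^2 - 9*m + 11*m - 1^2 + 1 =32*c^2 + c*(48*m + 8) + 10*m^2 + 2*m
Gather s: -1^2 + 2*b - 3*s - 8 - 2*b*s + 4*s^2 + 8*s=2*b + 4*s^2 + s*(5 - 2*b) - 9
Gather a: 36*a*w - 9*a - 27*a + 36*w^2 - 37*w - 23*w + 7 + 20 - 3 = a*(36*w - 36) + 36*w^2 - 60*w + 24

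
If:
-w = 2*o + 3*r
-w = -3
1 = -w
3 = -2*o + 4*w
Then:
No Solution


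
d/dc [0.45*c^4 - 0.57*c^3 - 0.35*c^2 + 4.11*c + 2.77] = 1.8*c^3 - 1.71*c^2 - 0.7*c + 4.11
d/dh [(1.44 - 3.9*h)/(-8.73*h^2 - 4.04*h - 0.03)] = (-34.047*h^2 + 25.1424*h + 5.9346)/(76.2129*h^4 + 70.5384*h^3 + 16.8454*h^2 + 0.2424*h + 0.0009)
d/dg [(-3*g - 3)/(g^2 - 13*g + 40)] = 3*(g^2 + 2*g - 53)/(g^4 - 26*g^3 + 249*g^2 - 1040*g + 1600)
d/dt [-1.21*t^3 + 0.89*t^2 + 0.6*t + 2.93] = -3.63*t^2 + 1.78*t + 0.6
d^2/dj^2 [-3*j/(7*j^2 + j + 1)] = 6*(-j*(14*j + 1)^2 + (21*j + 1)*(7*j^2 + j + 1))/(7*j^2 + j + 1)^3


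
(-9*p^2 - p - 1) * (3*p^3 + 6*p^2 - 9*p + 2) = -27*p^5 - 57*p^4 + 72*p^3 - 15*p^2 + 7*p - 2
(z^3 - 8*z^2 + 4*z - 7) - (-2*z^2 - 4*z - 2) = z^3 - 6*z^2 + 8*z - 5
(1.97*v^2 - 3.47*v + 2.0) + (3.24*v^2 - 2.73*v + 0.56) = 5.21*v^2 - 6.2*v + 2.56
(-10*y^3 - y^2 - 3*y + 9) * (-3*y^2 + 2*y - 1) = 30*y^5 - 17*y^4 + 17*y^3 - 32*y^2 + 21*y - 9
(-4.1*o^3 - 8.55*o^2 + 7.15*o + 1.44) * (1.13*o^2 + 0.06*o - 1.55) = -4.633*o^5 - 9.9075*o^4 + 13.9215*o^3 + 15.3087*o^2 - 10.9961*o - 2.232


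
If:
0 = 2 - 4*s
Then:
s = 1/2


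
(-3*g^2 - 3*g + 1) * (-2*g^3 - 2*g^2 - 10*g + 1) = 6*g^5 + 12*g^4 + 34*g^3 + 25*g^2 - 13*g + 1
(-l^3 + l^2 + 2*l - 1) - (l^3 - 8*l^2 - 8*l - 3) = -2*l^3 + 9*l^2 + 10*l + 2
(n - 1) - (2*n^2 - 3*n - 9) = -2*n^2 + 4*n + 8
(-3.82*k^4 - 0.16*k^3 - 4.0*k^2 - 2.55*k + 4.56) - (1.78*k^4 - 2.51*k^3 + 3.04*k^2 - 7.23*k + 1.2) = -5.6*k^4 + 2.35*k^3 - 7.04*k^2 + 4.68*k + 3.36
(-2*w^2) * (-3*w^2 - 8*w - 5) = 6*w^4 + 16*w^3 + 10*w^2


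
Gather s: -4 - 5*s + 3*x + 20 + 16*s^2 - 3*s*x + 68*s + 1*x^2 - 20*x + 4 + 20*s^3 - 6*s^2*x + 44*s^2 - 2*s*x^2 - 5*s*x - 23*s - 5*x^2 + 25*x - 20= 20*s^3 + s^2*(60 - 6*x) + s*(-2*x^2 - 8*x + 40) - 4*x^2 + 8*x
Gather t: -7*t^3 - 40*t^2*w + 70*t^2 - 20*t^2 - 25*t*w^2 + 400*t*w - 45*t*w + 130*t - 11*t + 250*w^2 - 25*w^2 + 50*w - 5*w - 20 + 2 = -7*t^3 + t^2*(50 - 40*w) + t*(-25*w^2 + 355*w + 119) + 225*w^2 + 45*w - 18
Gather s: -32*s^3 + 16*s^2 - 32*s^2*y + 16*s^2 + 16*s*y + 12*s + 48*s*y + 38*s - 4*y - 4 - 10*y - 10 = -32*s^3 + s^2*(32 - 32*y) + s*(64*y + 50) - 14*y - 14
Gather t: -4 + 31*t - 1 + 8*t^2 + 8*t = 8*t^2 + 39*t - 5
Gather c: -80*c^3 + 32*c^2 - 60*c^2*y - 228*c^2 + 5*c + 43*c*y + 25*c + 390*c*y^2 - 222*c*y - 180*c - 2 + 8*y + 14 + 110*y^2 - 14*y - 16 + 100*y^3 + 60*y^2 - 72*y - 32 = -80*c^3 + c^2*(-60*y - 196) + c*(390*y^2 - 179*y - 150) + 100*y^3 + 170*y^2 - 78*y - 36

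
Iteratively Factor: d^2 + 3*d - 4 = (d + 4)*(d - 1)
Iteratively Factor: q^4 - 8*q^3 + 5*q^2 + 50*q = (q)*(q^3 - 8*q^2 + 5*q + 50) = q*(q - 5)*(q^2 - 3*q - 10) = q*(q - 5)*(q + 2)*(q - 5)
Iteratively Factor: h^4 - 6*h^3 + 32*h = (h + 2)*(h^3 - 8*h^2 + 16*h) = (h - 4)*(h + 2)*(h^2 - 4*h) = h*(h - 4)*(h + 2)*(h - 4)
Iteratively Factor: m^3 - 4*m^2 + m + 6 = (m - 3)*(m^2 - m - 2) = (m - 3)*(m - 2)*(m + 1)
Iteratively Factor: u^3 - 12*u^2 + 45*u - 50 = (u - 5)*(u^2 - 7*u + 10) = (u - 5)*(u - 2)*(u - 5)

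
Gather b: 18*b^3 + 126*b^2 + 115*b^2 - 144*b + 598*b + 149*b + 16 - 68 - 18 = 18*b^3 + 241*b^2 + 603*b - 70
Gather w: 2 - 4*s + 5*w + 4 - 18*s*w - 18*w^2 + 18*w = -4*s - 18*w^2 + w*(23 - 18*s) + 6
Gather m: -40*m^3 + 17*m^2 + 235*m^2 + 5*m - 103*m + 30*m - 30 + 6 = -40*m^3 + 252*m^2 - 68*m - 24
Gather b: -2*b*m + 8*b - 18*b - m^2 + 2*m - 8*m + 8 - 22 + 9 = b*(-2*m - 10) - m^2 - 6*m - 5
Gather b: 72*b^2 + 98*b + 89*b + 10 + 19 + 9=72*b^2 + 187*b + 38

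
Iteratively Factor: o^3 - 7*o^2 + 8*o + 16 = (o - 4)*(o^2 - 3*o - 4) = (o - 4)*(o + 1)*(o - 4)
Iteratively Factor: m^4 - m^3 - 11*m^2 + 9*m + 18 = (m + 3)*(m^3 - 4*m^2 + m + 6) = (m - 3)*(m + 3)*(m^2 - m - 2) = (m - 3)*(m + 1)*(m + 3)*(m - 2)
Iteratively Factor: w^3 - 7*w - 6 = (w + 2)*(w^2 - 2*w - 3) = (w - 3)*(w + 2)*(w + 1)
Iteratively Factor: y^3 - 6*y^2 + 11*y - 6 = (y - 2)*(y^2 - 4*y + 3) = (y - 3)*(y - 2)*(y - 1)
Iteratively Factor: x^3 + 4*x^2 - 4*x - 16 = (x - 2)*(x^2 + 6*x + 8) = (x - 2)*(x + 4)*(x + 2)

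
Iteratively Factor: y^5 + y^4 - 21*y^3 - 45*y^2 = (y - 5)*(y^4 + 6*y^3 + 9*y^2) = y*(y - 5)*(y^3 + 6*y^2 + 9*y) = y*(y - 5)*(y + 3)*(y^2 + 3*y) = y*(y - 5)*(y + 3)^2*(y)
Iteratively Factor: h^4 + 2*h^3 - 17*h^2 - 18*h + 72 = (h - 3)*(h^3 + 5*h^2 - 2*h - 24) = (h - 3)*(h + 3)*(h^2 + 2*h - 8) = (h - 3)*(h + 3)*(h + 4)*(h - 2)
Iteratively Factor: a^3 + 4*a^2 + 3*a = (a + 1)*(a^2 + 3*a) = a*(a + 1)*(a + 3)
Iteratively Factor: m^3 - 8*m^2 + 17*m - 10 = (m - 1)*(m^2 - 7*m + 10) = (m - 5)*(m - 1)*(m - 2)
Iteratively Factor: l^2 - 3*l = (l - 3)*(l)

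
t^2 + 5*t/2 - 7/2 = (t - 1)*(t + 7/2)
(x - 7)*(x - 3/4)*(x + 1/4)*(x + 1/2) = x^4 - 7*x^3 - 7*x^2/16 + 95*x/32 + 21/32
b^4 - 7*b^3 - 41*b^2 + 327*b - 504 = (b - 8)*(b - 3)^2*(b + 7)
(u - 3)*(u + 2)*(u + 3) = u^3 + 2*u^2 - 9*u - 18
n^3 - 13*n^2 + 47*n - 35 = (n - 7)*(n - 5)*(n - 1)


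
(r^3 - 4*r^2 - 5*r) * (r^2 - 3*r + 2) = r^5 - 7*r^4 + 9*r^3 + 7*r^2 - 10*r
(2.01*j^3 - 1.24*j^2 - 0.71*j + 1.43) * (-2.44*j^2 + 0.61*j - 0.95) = -4.9044*j^5 + 4.2517*j^4 - 0.9335*j^3 - 2.7443*j^2 + 1.5468*j - 1.3585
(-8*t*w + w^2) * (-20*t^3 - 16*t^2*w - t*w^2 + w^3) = 160*t^4*w + 108*t^3*w^2 - 8*t^2*w^3 - 9*t*w^4 + w^5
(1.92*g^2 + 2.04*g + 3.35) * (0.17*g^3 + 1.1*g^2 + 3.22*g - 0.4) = 0.3264*g^5 + 2.4588*g^4 + 8.9959*g^3 + 9.4858*g^2 + 9.971*g - 1.34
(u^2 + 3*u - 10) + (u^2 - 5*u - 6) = 2*u^2 - 2*u - 16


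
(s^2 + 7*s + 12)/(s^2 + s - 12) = (s + 3)/(s - 3)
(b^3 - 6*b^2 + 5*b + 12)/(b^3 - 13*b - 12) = (b - 3)/(b + 3)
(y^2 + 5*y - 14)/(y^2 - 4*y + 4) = (y + 7)/(y - 2)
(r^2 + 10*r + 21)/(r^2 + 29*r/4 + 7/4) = 4*(r + 3)/(4*r + 1)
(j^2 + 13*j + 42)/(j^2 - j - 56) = (j + 6)/(j - 8)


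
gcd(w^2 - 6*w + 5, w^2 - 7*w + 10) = w - 5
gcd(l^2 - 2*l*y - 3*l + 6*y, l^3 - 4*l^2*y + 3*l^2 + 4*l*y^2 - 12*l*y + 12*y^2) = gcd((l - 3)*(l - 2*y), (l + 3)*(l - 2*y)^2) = -l + 2*y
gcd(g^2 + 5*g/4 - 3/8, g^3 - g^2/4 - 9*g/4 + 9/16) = g^2 + 5*g/4 - 3/8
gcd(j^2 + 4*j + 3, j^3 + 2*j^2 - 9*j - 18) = j + 3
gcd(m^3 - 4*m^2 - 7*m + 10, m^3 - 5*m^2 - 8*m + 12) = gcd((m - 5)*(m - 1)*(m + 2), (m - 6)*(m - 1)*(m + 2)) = m^2 + m - 2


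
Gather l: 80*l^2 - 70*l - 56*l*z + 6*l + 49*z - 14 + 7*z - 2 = 80*l^2 + l*(-56*z - 64) + 56*z - 16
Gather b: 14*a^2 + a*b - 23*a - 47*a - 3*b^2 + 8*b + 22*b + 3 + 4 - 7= 14*a^2 - 70*a - 3*b^2 + b*(a + 30)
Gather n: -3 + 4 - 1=0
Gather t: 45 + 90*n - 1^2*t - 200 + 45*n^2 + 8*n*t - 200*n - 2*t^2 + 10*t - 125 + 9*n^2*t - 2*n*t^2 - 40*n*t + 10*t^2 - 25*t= 45*n^2 - 110*n + t^2*(8 - 2*n) + t*(9*n^2 - 32*n - 16) - 280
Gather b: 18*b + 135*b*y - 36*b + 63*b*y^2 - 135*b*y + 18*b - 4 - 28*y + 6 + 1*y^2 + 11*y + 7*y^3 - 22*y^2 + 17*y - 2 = 63*b*y^2 + 7*y^3 - 21*y^2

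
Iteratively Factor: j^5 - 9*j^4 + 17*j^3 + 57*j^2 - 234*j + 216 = (j - 2)*(j^4 - 7*j^3 + 3*j^2 + 63*j - 108) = (j - 2)*(j + 3)*(j^3 - 10*j^2 + 33*j - 36) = (j - 3)*(j - 2)*(j + 3)*(j^2 - 7*j + 12) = (j - 4)*(j - 3)*(j - 2)*(j + 3)*(j - 3)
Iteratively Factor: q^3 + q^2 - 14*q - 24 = (q + 2)*(q^2 - q - 12) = (q - 4)*(q + 2)*(q + 3)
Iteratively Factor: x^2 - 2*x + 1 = (x - 1)*(x - 1)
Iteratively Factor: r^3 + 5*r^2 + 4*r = (r)*(r^2 + 5*r + 4) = r*(r + 4)*(r + 1)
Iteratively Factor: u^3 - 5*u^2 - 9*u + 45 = (u + 3)*(u^2 - 8*u + 15) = (u - 5)*(u + 3)*(u - 3)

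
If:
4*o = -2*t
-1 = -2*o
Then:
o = 1/2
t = -1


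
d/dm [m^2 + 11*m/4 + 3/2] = 2*m + 11/4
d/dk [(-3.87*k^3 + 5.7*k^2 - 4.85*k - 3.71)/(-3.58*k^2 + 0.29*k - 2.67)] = (13.8546*k^4 - 2.2446*k^3 + 15.2887*k^2 - 57.0016*k + 14.0254)/(12.8164*k^4 - 2.0764*k^3 + 19.2013*k^2 - 1.5486*k + 7.1289)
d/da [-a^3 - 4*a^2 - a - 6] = -3*a^2 - 8*a - 1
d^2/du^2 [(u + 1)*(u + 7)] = 2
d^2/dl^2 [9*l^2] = 18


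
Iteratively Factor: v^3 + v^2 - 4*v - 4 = (v + 2)*(v^2 - v - 2) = (v - 2)*(v + 2)*(v + 1)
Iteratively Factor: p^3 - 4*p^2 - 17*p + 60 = (p + 4)*(p^2 - 8*p + 15) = (p - 3)*(p + 4)*(p - 5)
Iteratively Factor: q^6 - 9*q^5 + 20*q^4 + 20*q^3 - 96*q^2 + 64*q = (q - 2)*(q^5 - 7*q^4 + 6*q^3 + 32*q^2 - 32*q) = (q - 2)*(q - 1)*(q^4 - 6*q^3 + 32*q) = (q - 2)*(q - 1)*(q + 2)*(q^3 - 8*q^2 + 16*q) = (q - 4)*(q - 2)*(q - 1)*(q + 2)*(q^2 - 4*q) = (q - 4)^2*(q - 2)*(q - 1)*(q + 2)*(q)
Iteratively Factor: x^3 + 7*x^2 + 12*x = (x + 4)*(x^2 + 3*x) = x*(x + 4)*(x + 3)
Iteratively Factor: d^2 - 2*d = (d - 2)*(d)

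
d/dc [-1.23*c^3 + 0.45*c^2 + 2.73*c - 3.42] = -3.69*c^2 + 0.9*c + 2.73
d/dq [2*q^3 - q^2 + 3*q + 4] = 6*q^2 - 2*q + 3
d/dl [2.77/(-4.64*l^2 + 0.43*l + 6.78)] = (25.7056*l - 1.1911)/(-4.64*l^2 + 0.43*l + 6.78)^2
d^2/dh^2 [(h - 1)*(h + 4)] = 2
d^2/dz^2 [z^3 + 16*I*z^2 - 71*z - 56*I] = 6*z + 32*I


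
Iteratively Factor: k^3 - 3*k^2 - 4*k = (k)*(k^2 - 3*k - 4) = k*(k + 1)*(k - 4)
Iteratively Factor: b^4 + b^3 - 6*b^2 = (b - 2)*(b^3 + 3*b^2) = b*(b - 2)*(b^2 + 3*b) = b*(b - 2)*(b + 3)*(b)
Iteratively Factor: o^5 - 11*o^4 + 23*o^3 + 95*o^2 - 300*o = (o - 5)*(o^4 - 6*o^3 - 7*o^2 + 60*o) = o*(o - 5)*(o^3 - 6*o^2 - 7*o + 60) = o*(o - 5)*(o - 4)*(o^2 - 2*o - 15) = o*(o - 5)^2*(o - 4)*(o + 3)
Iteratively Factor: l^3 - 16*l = (l + 4)*(l^2 - 4*l) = l*(l + 4)*(l - 4)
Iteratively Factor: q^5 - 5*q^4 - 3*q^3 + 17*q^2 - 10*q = (q - 1)*(q^4 - 4*q^3 - 7*q^2 + 10*q) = q*(q - 1)*(q^3 - 4*q^2 - 7*q + 10) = q*(q - 1)^2*(q^2 - 3*q - 10) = q*(q - 1)^2*(q + 2)*(q - 5)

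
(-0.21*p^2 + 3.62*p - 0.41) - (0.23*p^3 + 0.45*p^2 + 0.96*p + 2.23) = -0.23*p^3 - 0.66*p^2 + 2.66*p - 2.64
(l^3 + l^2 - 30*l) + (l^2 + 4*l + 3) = l^3 + 2*l^2 - 26*l + 3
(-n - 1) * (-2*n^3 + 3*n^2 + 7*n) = 2*n^4 - n^3 - 10*n^2 - 7*n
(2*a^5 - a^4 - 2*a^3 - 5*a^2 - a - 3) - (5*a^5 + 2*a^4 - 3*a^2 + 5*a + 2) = -3*a^5 - 3*a^4 - 2*a^3 - 2*a^2 - 6*a - 5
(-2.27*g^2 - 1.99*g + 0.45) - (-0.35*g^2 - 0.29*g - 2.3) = -1.92*g^2 - 1.7*g + 2.75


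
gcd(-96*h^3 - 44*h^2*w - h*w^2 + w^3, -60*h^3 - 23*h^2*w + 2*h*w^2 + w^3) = 12*h^2 + 7*h*w + w^2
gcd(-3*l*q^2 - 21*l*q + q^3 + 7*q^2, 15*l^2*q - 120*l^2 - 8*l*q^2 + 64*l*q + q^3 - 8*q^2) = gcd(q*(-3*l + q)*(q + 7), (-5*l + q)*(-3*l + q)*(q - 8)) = -3*l + q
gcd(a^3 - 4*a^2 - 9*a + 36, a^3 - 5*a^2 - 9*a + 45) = a^2 - 9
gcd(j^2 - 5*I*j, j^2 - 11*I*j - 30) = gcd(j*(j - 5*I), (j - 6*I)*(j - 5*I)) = j - 5*I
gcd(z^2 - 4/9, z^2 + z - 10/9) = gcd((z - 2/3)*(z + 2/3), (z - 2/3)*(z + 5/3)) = z - 2/3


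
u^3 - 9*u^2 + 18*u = u*(u - 6)*(u - 3)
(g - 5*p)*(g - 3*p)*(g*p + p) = g^3*p - 8*g^2*p^2 + g^2*p + 15*g*p^3 - 8*g*p^2 + 15*p^3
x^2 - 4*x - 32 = (x - 8)*(x + 4)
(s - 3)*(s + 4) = s^2 + s - 12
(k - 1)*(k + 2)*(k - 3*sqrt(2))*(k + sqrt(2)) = k^4 - 2*sqrt(2)*k^3 + k^3 - 8*k^2 - 2*sqrt(2)*k^2 - 6*k + 4*sqrt(2)*k + 12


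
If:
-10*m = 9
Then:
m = -9/10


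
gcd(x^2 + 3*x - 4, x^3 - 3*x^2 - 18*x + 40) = x + 4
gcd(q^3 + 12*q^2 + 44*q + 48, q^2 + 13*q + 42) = q + 6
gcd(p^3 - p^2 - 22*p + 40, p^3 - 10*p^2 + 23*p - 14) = p - 2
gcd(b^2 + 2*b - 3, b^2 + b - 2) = b - 1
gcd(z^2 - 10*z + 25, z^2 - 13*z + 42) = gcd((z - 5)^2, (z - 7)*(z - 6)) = 1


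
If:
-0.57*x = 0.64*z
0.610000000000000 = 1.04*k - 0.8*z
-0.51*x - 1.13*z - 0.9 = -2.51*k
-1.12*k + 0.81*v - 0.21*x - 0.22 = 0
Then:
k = 0.27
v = 0.76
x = 0.47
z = -0.42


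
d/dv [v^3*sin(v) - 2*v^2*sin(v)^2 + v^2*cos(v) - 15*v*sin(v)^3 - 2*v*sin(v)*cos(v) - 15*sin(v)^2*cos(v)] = v^3*cos(v) + 2*v^2*sin(v) - 2*v^2*sin(2*v) - 37*v*cos(v)/4 + 45*v*cos(3*v)/4 - 2*v - 15*sin(v)/2 - sin(2*v) - 15*sin(3*v)/2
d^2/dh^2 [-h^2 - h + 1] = -2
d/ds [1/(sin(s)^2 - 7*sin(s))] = (7 - 2*sin(s))*cos(s)/((sin(s) - 7)^2*sin(s)^2)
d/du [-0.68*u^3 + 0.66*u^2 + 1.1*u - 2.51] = -2.04*u^2 + 1.32*u + 1.1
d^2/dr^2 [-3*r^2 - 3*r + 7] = -6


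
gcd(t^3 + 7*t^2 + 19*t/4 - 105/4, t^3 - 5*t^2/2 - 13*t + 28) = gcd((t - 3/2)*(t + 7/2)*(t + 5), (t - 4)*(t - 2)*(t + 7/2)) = t + 7/2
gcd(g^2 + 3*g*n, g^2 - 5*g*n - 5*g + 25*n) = 1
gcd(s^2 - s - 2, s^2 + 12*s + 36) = 1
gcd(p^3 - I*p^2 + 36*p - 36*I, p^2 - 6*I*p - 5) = p - I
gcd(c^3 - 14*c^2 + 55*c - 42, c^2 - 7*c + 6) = c^2 - 7*c + 6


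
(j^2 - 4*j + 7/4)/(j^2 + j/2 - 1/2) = (j - 7/2)/(j + 1)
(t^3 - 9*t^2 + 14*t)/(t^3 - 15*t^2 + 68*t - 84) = t/(t - 6)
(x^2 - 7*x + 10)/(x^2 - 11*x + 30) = (x - 2)/(x - 6)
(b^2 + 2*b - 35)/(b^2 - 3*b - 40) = (-b^2 - 2*b + 35)/(-b^2 + 3*b + 40)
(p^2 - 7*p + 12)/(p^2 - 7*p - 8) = (-p^2 + 7*p - 12)/(-p^2 + 7*p + 8)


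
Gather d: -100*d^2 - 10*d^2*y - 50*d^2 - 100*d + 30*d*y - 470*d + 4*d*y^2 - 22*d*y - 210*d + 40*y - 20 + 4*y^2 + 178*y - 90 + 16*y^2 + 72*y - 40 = d^2*(-10*y - 150) + d*(4*y^2 + 8*y - 780) + 20*y^2 + 290*y - 150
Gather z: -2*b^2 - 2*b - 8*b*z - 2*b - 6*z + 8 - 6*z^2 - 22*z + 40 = -2*b^2 - 4*b - 6*z^2 + z*(-8*b - 28) + 48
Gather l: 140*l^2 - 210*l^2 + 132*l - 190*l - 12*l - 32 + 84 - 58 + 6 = -70*l^2 - 70*l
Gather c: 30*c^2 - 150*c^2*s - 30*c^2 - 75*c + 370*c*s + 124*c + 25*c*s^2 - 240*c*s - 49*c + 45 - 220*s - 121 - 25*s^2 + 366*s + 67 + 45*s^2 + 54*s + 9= -150*c^2*s + c*(25*s^2 + 130*s) + 20*s^2 + 200*s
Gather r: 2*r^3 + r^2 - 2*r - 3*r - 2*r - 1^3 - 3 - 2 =2*r^3 + r^2 - 7*r - 6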